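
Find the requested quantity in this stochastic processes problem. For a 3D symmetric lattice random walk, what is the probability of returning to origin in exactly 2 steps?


P(return in 2 steps) = P(reverse first step) = 1/(2d)
= 1/6
= 0.1667

0.1667


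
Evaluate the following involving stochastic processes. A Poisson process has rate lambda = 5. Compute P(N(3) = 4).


P(N(t)=k) = (lambda*t)^k * exp(-lambda*t) / k!
lambda*t = 15
= 15^4 * exp(-15) / 4!
= 50625 * 3.0590e-07 / 24
= 6.4526e-04

6.4526e-04


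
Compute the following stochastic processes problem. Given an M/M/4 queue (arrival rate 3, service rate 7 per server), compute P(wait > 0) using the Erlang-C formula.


a = lambda/mu = 0.4286
rho = a/c = 0.1071
Erlang-C formula applied:
C(c,a) = 0.0010

0.0010


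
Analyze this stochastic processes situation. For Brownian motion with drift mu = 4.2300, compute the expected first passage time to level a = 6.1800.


Expected first passage time = a/mu
= 6.1800/4.2300
= 1.4610

1.4610


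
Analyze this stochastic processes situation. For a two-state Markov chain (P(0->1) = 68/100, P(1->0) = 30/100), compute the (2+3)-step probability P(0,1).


P^5 = P^2 * P^3
Computing via matrix multiplication of the transition matrix.
Entry (0,1) of P^5 = 0.6939

0.6939


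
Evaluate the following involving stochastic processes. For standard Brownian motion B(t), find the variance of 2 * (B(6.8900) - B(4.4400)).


Var(alpha*(B(t)-B(s))) = alpha^2 * (t-s)
= 2^2 * (6.8900 - 4.4400)
= 4 * 2.4500
= 9.8000

9.8000


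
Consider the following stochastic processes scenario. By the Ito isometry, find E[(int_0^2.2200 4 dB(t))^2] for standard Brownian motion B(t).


By Ito isometry: E[(int f dB)^2] = int f^2 dt
= 4^2 * 2.2200
= 16 * 2.2200 = 35.5200

35.5200


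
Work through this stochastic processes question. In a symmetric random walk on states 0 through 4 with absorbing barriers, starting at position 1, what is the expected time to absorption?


For symmetric RW on 0,...,N with absorbing barriers, E(i) = i*(N-i)
E(1) = 1 * 3 = 3

3


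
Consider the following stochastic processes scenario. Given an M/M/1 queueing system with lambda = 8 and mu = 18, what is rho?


rho = lambda/mu
= 8/18
= 0.4444

0.4444


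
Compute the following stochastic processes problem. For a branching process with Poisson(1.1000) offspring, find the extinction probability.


Since mu = 1.1000 > 1, extinction prob q < 1.
Solve s = exp(mu*(s-1)) iteratively.
q = 0.8239

0.8239


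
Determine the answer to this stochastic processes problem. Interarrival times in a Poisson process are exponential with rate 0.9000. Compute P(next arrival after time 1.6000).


P(X > t) = exp(-lambda * t)
= exp(-0.9000 * 1.6000)
= exp(-1.4400) = 0.2369

0.2369


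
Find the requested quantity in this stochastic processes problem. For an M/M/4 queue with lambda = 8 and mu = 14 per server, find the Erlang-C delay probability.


a = lambda/mu = 0.5714
rho = a/c = 0.1429
Erlang-C formula applied:
C(c,a) = 0.0029

0.0029


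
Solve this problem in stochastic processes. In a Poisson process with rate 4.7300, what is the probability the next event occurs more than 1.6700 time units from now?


P(X > t) = exp(-lambda * t)
= exp(-4.7300 * 1.6700)
= exp(-7.8991) = 3.7108e-04

3.7108e-04


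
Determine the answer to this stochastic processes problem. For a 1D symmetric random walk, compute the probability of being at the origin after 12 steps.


P(S(12) = 0) = C(12,6) / 4^6
= 924 / 4096
= 0.2256

0.2256


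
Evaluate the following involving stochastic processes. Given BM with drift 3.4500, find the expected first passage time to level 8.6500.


Expected first passage time = a/mu
= 8.6500/3.4500
= 2.5072

2.5072


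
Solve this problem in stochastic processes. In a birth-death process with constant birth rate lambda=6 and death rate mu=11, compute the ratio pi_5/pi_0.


For birth-death process, pi_n/pi_0 = (lambda/mu)^n
= (6/11)^5
= 0.0483

0.0483


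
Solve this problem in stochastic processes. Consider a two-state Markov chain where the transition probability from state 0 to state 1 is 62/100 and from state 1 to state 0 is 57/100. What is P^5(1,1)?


Computing P^5 by matrix multiplication.
P = [[0.3800, 0.6200], [0.5700, 0.4300]]
After raising P to the power 5:
P^5(1,1) = 0.5209

0.5209


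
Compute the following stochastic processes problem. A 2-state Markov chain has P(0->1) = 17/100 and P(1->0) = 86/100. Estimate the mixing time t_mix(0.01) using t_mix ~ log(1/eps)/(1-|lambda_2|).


lambda_2 = |1 - p01 - p10| = |1 - 0.1700 - 0.8600| = 0.0300
t_mix ~ log(1/eps)/(1 - |lambda_2|)
= log(100)/(1 - 0.0300) = 4.6052/0.9700
= 4.7476

4.7476


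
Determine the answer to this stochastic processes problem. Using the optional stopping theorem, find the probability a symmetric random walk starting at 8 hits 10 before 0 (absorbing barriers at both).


By optional stopping theorem: E(M at tau) = M(0) = 8
P(hit 10)*10 + P(hit 0)*0 = 8
P(hit 10) = (8 - 0)/(10 - 0) = 4/5 = 0.8000

0.8000


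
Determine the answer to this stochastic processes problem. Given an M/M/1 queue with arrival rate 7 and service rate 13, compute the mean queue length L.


rho = 7/13 = 0.5385
L = rho/(1-rho)
= 0.5385/0.4615
= 1.1667

1.1667


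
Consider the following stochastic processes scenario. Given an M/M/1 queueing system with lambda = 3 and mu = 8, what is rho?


rho = lambda/mu
= 3/8
= 0.3750

0.3750


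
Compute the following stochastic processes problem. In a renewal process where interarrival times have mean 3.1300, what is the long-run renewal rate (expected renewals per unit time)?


Long-run renewal rate = 1/E(X)
= 1/3.1300
= 0.3195

0.3195


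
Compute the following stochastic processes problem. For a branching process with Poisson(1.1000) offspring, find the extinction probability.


Since mu = 1.1000 > 1, extinction prob q < 1.
Solve s = exp(mu*(s-1)) iteratively.
q = 0.8239

0.8239


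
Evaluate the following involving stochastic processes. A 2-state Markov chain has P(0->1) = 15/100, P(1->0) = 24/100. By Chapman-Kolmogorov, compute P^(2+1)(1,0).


P^3 = P^2 * P^1
Computing via matrix multiplication of the transition matrix.
Entry (1,0) of P^3 = 0.4757

0.4757


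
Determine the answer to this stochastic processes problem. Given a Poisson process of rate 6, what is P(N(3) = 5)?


P(N(t)=k) = (lambda*t)^k * exp(-lambda*t) / k!
lambda*t = 18
= 18^5 * exp(-18) / 5!
= 1889568 * 1.5230e-08 / 120
= 2.3982e-04

2.3982e-04


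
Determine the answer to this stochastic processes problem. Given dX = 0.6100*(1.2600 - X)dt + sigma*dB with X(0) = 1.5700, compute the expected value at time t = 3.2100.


E[X(t)] = mu + (X(0) - mu)*exp(-theta*t)
= 1.2600 + (1.5700 - 1.2600)*exp(-0.6100*3.2100)
= 1.2600 + 0.3100 * 0.1411
= 1.3037

1.3037


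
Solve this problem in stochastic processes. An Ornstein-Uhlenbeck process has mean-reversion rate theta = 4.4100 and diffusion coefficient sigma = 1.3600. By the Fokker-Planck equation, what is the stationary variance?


Stationary variance = sigma^2 / (2*theta)
= 1.3600^2 / (2*4.4100)
= 1.8496 / 8.8200
= 0.2097

0.2097


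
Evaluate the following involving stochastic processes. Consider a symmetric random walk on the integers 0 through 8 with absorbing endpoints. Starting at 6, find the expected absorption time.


For symmetric RW on 0,...,N with absorbing barriers, E(i) = i*(N-i)
E(6) = 6 * 2 = 12

12


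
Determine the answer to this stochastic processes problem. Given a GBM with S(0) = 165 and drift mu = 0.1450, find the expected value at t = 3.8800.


E[S(t)] = S(0) * exp(mu * t)
= 165 * exp(0.1450 * 3.8800)
= 165 * 1.7552
= 289.6130

289.6130


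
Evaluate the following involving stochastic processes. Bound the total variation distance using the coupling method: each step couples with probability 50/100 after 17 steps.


TV distance bound <= (1-delta)^n
= (1 - 0.5000)^17
= 0.5000^17
= 7.6294e-06

7.6294e-06


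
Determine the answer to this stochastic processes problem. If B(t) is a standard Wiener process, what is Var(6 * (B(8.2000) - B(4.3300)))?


Var(alpha*(B(t)-B(s))) = alpha^2 * (t-s)
= 6^2 * (8.2000 - 4.3300)
= 36 * 3.8700
= 139.3200

139.3200


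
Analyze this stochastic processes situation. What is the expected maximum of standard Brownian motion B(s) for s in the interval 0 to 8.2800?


E(max B(s)) = sqrt(2t/pi)
= sqrt(2*8.2800/pi)
= sqrt(5.2712)
= 2.2959

2.2959


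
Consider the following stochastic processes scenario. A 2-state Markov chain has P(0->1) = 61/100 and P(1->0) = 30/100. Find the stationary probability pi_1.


Stationary distribution: pi_0 = p10/(p01+p10), pi_1 = p01/(p01+p10)
p01 = 0.6100, p10 = 0.3000
pi_1 = 0.6703

0.6703


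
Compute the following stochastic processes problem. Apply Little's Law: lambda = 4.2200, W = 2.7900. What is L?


Little's Law: L = lambda * W
= 4.2200 * 2.7900
= 11.7738

11.7738


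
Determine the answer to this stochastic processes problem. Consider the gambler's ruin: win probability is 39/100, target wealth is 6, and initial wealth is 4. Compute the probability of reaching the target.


Gambler's ruin formula:
r = q/p = 0.6100/0.3900 = 1.5641
P(win) = (1 - r^i)/(1 - r^N)
= (1 - 1.5641^4)/(1 - 1.5641^6)
= 0.3654

0.3654


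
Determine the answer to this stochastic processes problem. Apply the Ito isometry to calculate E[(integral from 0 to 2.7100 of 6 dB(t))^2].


By Ito isometry: E[(int f dB)^2] = int f^2 dt
= 6^2 * 2.7100
= 36 * 2.7100 = 97.5600

97.5600


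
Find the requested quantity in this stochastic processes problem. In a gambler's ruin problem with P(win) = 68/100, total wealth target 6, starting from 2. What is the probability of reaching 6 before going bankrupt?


Gambler's ruin formula:
r = q/p = 0.3200/0.6800 = 0.4706
P(win) = (1 - r^i)/(1 - r^N)
= (1 - 0.4706^2)/(1 - 0.4706^6)
= 0.7871

0.7871


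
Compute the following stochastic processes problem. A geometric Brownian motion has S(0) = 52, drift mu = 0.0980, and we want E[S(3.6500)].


E[S(t)] = S(0) * exp(mu * t)
= 52 * exp(0.0980 * 3.6500)
= 52 * 1.4300
= 74.3619

74.3619


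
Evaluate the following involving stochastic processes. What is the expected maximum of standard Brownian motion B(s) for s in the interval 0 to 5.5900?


E(max B(s)) = sqrt(2t/pi)
= sqrt(2*5.5900/pi)
= sqrt(3.5587)
= 1.8865

1.8865


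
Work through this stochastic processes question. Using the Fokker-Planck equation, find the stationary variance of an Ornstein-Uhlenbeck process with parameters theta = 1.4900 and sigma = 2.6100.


Stationary variance = sigma^2 / (2*theta)
= 2.6100^2 / (2*1.4900)
= 6.8121 / 2.9800
= 2.2859

2.2859


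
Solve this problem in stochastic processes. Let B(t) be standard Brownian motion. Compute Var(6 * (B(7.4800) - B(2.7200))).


Var(alpha*(B(t)-B(s))) = alpha^2 * (t-s)
= 6^2 * (7.4800 - 2.7200)
= 36 * 4.7600
= 171.3600

171.3600


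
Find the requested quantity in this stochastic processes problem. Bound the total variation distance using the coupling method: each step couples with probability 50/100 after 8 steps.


TV distance bound <= (1-delta)^n
= (1 - 0.5000)^8
= 0.5000^8
= 0.0039

0.0039


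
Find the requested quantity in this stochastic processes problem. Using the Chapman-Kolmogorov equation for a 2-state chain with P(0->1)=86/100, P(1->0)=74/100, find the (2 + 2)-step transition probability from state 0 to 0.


P^4 = P^2 * P^2
Computing via matrix multiplication of the transition matrix.
Entry (0,0) of P^4 = 0.5322

0.5322


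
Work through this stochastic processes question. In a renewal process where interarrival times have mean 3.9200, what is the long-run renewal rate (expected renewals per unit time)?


Long-run renewal rate = 1/E(X)
= 1/3.9200
= 0.2551

0.2551


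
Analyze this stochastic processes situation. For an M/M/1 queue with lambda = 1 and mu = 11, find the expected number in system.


rho = 1/11 = 0.0909
L = rho/(1-rho)
= 0.0909/0.9091
= 0.1000

0.1000


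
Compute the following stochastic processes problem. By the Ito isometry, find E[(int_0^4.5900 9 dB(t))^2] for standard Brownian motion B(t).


By Ito isometry: E[(int f dB)^2] = int f^2 dt
= 9^2 * 4.5900
= 81 * 4.5900 = 371.7900

371.7900


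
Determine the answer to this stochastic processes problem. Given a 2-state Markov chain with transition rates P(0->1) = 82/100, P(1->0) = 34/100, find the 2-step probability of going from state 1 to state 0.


Computing P^2 by matrix multiplication.
P = [[0.1800, 0.8200], [0.3400, 0.6600]]
After raising P to the power 2:
P^2(1,0) = 0.2856

0.2856


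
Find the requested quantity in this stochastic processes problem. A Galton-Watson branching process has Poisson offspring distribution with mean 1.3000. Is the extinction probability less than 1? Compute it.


Since mu = 1.3000 > 1, extinction prob q < 1.
Solve s = exp(mu*(s-1)) iteratively.
q = 0.5770

0.5770


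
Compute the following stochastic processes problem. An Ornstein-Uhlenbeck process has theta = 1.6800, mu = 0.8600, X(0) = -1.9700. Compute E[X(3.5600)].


E[X(t)] = mu + (X(0) - mu)*exp(-theta*t)
= 0.8600 + (-1.9700 - 0.8600)*exp(-1.6800*3.5600)
= 0.8600 + -2.8300 * 0.0025
= 0.8528

0.8528


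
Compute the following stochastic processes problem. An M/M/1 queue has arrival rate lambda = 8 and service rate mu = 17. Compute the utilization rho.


rho = lambda/mu
= 8/17
= 0.4706

0.4706


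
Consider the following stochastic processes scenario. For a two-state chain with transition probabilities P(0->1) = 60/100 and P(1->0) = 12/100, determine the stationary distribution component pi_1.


Stationary distribution: pi_0 = p10/(p01+p10), pi_1 = p01/(p01+p10)
p01 = 0.6000, p10 = 0.1200
pi_1 = 0.8333

0.8333


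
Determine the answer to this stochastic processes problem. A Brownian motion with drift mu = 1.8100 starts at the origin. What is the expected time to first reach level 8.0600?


Expected first passage time = a/mu
= 8.0600/1.8100
= 4.4530

4.4530


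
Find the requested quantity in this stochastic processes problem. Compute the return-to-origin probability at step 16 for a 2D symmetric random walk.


P = C(16,8)^2 / 4^16
= 12870^2 / 4294967296
= 165636900 / 4294967296
= 0.0386

0.0386


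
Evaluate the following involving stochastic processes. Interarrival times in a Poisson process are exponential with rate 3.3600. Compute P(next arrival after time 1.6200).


P(X > t) = exp(-lambda * t)
= exp(-3.3600 * 1.6200)
= exp(-5.4432) = 0.0043

0.0043


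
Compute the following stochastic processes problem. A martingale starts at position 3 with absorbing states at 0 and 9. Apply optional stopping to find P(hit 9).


By optional stopping theorem: E(M at tau) = M(0) = 3
P(hit 9)*9 + P(hit 0)*0 = 3
P(hit 9) = (3 - 0)/(9 - 0) = 1/3 = 0.3333

0.3333


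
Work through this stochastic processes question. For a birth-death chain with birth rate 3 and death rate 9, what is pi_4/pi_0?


For birth-death process, pi_n/pi_0 = (lambda/mu)^n
= (3/9)^4
= 0.0123

0.0123


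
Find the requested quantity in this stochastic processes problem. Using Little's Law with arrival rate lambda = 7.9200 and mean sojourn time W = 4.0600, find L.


Little's Law: L = lambda * W
= 7.9200 * 4.0600
= 32.1552

32.1552


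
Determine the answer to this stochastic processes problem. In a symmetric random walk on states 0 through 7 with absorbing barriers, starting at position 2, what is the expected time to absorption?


For symmetric RW on 0,...,N with absorbing barriers, E(i) = i*(N-i)
E(2) = 2 * 5 = 10

10


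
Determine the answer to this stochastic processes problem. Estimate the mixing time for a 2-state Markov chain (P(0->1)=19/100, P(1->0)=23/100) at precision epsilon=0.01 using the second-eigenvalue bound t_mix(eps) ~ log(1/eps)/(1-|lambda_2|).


lambda_2 = |1 - p01 - p10| = |1 - 0.1900 - 0.2300| = 0.5800
t_mix ~ log(1/eps)/(1 - |lambda_2|)
= log(100)/(1 - 0.5800) = 4.6052/0.4200
= 10.9647

10.9647


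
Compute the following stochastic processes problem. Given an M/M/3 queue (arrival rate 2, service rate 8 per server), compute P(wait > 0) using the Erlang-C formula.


a = lambda/mu = 0.2500
rho = a/c = 0.0833
Erlang-C formula applied:
C(c,a) = 0.0022

0.0022


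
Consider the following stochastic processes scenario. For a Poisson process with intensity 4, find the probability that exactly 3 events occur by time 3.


P(N(t)=k) = (lambda*t)^k * exp(-lambda*t) / k!
lambda*t = 12
= 12^3 * exp(-12) / 3!
= 1728 * 6.1442e-06 / 6
= 0.0018

0.0018


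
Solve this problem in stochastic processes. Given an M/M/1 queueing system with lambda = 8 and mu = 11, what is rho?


rho = lambda/mu
= 8/11
= 0.7273

0.7273


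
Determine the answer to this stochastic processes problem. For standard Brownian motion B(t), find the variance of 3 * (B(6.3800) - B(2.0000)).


Var(alpha*(B(t)-B(s))) = alpha^2 * (t-s)
= 3^2 * (6.3800 - 2.0000)
= 9 * 4.3800
= 39.4200

39.4200


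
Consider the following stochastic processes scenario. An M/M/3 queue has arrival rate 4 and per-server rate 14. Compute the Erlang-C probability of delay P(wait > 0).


a = lambda/mu = 0.2857
rho = a/c = 0.0952
Erlang-C formula applied:
C(c,a) = 0.0032

0.0032


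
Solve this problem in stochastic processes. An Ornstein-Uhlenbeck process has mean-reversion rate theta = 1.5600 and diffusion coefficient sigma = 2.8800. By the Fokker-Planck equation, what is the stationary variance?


Stationary variance = sigma^2 / (2*theta)
= 2.8800^2 / (2*1.5600)
= 8.2944 / 3.1200
= 2.6585

2.6585


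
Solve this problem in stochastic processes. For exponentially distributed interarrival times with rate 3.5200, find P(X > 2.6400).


P(X > t) = exp(-lambda * t)
= exp(-3.5200 * 2.6400)
= exp(-9.2928) = 9.2085e-05

9.2085e-05


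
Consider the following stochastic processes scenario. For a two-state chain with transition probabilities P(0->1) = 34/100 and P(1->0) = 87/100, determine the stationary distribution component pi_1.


Stationary distribution: pi_0 = p10/(p01+p10), pi_1 = p01/(p01+p10)
p01 = 0.3400, p10 = 0.8700
pi_1 = 0.2810

0.2810


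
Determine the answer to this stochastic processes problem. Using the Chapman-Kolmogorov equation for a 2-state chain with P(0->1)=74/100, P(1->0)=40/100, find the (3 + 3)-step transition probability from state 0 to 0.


P^6 = P^3 * P^3
Computing via matrix multiplication of the transition matrix.
Entry (0,0) of P^6 = 0.3509

0.3509


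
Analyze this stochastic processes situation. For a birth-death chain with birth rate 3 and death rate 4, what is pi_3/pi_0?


For birth-death process, pi_n/pi_0 = (lambda/mu)^n
= (3/4)^3
= 0.4219

0.4219


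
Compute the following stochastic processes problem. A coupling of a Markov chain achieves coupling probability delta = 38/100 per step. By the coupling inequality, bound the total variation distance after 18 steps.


TV distance bound <= (1-delta)^n
= (1 - 0.3800)^18
= 0.6200^18
= 1.8325e-04

1.8325e-04


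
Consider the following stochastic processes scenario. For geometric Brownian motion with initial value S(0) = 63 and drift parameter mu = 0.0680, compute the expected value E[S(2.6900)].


E[S(t)] = S(0) * exp(mu * t)
= 63 * exp(0.0680 * 2.6900)
= 63 * 1.2007
= 75.6453

75.6453


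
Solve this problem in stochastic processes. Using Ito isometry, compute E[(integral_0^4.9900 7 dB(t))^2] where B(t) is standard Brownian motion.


By Ito isometry: E[(int f dB)^2] = int f^2 dt
= 7^2 * 4.9900
= 49 * 4.9900 = 244.5100

244.5100


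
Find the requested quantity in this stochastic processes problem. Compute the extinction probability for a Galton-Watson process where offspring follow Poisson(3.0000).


Since mu = 3.0000 > 1, extinction prob q < 1.
Solve s = exp(mu*(s-1)) iteratively.
q = 0.0595

0.0595


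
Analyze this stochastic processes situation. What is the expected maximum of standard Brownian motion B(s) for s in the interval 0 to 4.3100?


E(max B(s)) = sqrt(2t/pi)
= sqrt(2*4.3100/pi)
= sqrt(2.7438)
= 1.6565

1.6565


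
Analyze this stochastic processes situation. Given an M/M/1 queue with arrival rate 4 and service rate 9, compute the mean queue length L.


rho = 4/9 = 0.4444
L = rho/(1-rho)
= 0.4444/0.5556
= 0.8000

0.8000


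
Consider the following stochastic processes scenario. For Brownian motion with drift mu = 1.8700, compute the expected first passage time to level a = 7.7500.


Expected first passage time = a/mu
= 7.7500/1.8700
= 4.1444

4.1444


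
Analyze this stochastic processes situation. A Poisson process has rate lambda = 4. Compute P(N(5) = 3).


P(N(t)=k) = (lambda*t)^k * exp(-lambda*t) / k!
lambda*t = 20
= 20^3 * exp(-20) / 3!
= 8000 * 2.0612e-09 / 6
= 2.7482e-06

2.7482e-06


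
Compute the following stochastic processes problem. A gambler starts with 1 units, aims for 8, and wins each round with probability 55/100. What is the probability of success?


Gambler's ruin formula:
r = q/p = 0.4500/0.5500 = 0.8182
P(win) = (1 - r^i)/(1 - r^N)
= (1 - 0.8182^1)/(1 - 0.8182^8)
= 0.2275

0.2275


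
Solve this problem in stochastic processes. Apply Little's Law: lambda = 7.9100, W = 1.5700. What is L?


Little's Law: L = lambda * W
= 7.9100 * 1.5700
= 12.4187

12.4187


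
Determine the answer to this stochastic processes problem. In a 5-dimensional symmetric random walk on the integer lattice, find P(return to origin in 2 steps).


P(return in 2 steps) = P(reverse first step) = 1/(2d)
= 1/10
= 0.1000

0.1000


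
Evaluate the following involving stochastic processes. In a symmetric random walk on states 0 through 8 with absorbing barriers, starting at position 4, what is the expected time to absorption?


For symmetric RW on 0,...,N with absorbing barriers, E(i) = i*(N-i)
E(4) = 4 * 4 = 16

16


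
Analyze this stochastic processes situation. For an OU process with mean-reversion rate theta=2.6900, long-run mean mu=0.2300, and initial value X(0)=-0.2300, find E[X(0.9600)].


E[X(t)] = mu + (X(0) - mu)*exp(-theta*t)
= 0.2300 + (-0.2300 - 0.2300)*exp(-2.6900*0.9600)
= 0.2300 + -0.4600 * 0.0756
= 0.1952

0.1952


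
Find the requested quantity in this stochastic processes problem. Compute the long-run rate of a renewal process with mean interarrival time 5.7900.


Long-run renewal rate = 1/E(X)
= 1/5.7900
= 0.1727

0.1727


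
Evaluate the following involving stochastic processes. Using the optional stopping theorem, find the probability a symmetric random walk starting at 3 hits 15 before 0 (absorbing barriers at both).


By optional stopping theorem: E(M at tau) = M(0) = 3
P(hit 15)*15 + P(hit 0)*0 = 3
P(hit 15) = (3 - 0)/(15 - 0) = 1/5 = 0.2000

0.2000


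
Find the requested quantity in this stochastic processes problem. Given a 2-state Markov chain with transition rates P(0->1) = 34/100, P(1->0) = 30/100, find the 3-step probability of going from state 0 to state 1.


Computing P^3 by matrix multiplication.
P = [[0.6600, 0.3400], [0.3000, 0.7000]]
After raising P to the power 3:
P^3(0,1) = 0.5065

0.5065


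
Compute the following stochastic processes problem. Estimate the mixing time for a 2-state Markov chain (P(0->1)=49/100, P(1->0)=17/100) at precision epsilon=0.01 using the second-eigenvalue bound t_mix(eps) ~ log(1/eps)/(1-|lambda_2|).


lambda_2 = |1 - p01 - p10| = |1 - 0.4900 - 0.1700| = 0.3400
t_mix ~ log(1/eps)/(1 - |lambda_2|)
= log(100)/(1 - 0.3400) = 4.6052/0.6600
= 6.9775

6.9775


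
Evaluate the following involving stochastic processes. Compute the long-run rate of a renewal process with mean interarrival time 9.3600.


Long-run renewal rate = 1/E(X)
= 1/9.3600
= 0.1068

0.1068


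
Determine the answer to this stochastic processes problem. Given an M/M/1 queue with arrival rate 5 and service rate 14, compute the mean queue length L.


rho = 5/14 = 0.3571
L = rho/(1-rho)
= 0.3571/0.6429
= 0.5556

0.5556


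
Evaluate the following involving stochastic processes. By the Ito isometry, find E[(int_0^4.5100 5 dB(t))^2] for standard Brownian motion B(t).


By Ito isometry: E[(int f dB)^2] = int f^2 dt
= 5^2 * 4.5100
= 25 * 4.5100 = 112.7500

112.7500


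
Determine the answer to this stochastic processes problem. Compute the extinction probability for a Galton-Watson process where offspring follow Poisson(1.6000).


Since mu = 1.6000 > 1, extinction prob q < 1.
Solve s = exp(mu*(s-1)) iteratively.
q = 0.3580

0.3580


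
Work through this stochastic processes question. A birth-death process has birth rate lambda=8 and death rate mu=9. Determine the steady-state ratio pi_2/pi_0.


For birth-death process, pi_n/pi_0 = (lambda/mu)^n
= (8/9)^2
= 0.7901

0.7901


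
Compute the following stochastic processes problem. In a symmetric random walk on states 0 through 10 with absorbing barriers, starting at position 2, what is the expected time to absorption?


For symmetric RW on 0,...,N with absorbing barriers, E(i) = i*(N-i)
E(2) = 2 * 8 = 16

16


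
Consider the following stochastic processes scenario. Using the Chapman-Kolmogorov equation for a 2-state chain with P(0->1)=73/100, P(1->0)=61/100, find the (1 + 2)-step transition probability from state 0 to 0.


P^3 = P^1 * P^2
Computing via matrix multiplication of the transition matrix.
Entry (0,0) of P^3 = 0.4338

0.4338


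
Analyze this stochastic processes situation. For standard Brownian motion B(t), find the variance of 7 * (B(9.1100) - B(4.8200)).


Var(alpha*(B(t)-B(s))) = alpha^2 * (t-s)
= 7^2 * (9.1100 - 4.8200)
= 49 * 4.2900
= 210.2100

210.2100


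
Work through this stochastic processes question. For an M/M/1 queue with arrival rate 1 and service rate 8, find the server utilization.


rho = lambda/mu
= 1/8
= 0.1250

0.1250


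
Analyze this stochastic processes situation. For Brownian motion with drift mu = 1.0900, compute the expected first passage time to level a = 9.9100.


Expected first passage time = a/mu
= 9.9100/1.0900
= 9.0917

9.0917


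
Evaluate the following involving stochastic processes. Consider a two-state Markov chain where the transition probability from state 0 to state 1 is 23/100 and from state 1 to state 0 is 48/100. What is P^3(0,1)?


Computing P^3 by matrix multiplication.
P = [[0.7700, 0.2300], [0.4800, 0.5200]]
After raising P to the power 3:
P^3(0,1) = 0.3160

0.3160


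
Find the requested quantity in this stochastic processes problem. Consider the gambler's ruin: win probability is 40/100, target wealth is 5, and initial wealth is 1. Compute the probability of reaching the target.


Gambler's ruin formula:
r = q/p = 0.6000/0.4000 = 1.5000
P(win) = (1 - r^i)/(1 - r^N)
= (1 - 1.5000^1)/(1 - 1.5000^5)
= 0.0758

0.0758


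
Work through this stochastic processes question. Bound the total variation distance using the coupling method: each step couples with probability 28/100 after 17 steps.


TV distance bound <= (1-delta)^n
= (1 - 0.2800)^17
= 0.7200^17
= 0.0038

0.0038


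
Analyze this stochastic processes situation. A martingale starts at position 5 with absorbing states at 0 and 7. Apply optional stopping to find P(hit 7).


By optional stopping theorem: E(M at tau) = M(0) = 5
P(hit 7)*7 + P(hit 0)*0 = 5
P(hit 7) = (5 - 0)/(7 - 0) = 5/7 = 0.7143

0.7143


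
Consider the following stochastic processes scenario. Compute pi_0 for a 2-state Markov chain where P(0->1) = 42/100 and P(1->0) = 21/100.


Stationary distribution: pi_0 = p10/(p01+p10), pi_1 = p01/(p01+p10)
p01 = 0.4200, p10 = 0.2100
pi_0 = 0.3333

0.3333


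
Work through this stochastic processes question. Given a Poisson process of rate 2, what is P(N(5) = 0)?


P(N(t)=k) = (lambda*t)^k * exp(-lambda*t) / k!
lambda*t = 10
= 10^0 * exp(-10) / 0!
= 1 * 4.5400e-05 / 1
= 4.5400e-05

4.5400e-05


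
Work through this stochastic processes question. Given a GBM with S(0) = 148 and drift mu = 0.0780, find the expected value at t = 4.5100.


E[S(t)] = S(0) * exp(mu * t)
= 148 * exp(0.0780 * 4.5100)
= 148 * 1.4216
= 210.3962

210.3962


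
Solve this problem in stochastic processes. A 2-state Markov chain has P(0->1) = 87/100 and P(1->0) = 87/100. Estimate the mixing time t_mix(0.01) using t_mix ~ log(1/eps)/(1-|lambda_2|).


lambda_2 = |1 - p01 - p10| = |1 - 0.8700 - 0.8700| = 0.7400
t_mix ~ log(1/eps)/(1 - |lambda_2|)
= log(100)/(1 - 0.7400) = 4.6052/0.2600
= 17.7122

17.7122


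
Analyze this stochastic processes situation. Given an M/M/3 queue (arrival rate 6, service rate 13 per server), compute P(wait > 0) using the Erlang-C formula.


a = lambda/mu = 0.4615
rho = a/c = 0.1538
Erlang-C formula applied:
C(c,a) = 0.0122

0.0122


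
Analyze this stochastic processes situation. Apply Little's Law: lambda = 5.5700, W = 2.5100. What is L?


Little's Law: L = lambda * W
= 5.5700 * 2.5100
= 13.9807

13.9807


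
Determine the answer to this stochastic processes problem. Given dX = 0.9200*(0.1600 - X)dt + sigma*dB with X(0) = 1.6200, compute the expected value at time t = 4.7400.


E[X(t)] = mu + (X(0) - mu)*exp(-theta*t)
= 0.1600 + (1.6200 - 0.1600)*exp(-0.9200*4.7400)
= 0.1600 + 1.4600 * 0.0128
= 0.1786

0.1786


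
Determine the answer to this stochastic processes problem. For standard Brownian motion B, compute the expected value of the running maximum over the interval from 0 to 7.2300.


E(max B(s)) = sqrt(2t/pi)
= sqrt(2*7.2300/pi)
= sqrt(4.6028)
= 2.1454

2.1454


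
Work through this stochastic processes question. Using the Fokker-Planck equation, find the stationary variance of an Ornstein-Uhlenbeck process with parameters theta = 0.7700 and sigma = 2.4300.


Stationary variance = sigma^2 / (2*theta)
= 2.4300^2 / (2*0.7700)
= 5.9049 / 1.5400
= 3.8344

3.8344


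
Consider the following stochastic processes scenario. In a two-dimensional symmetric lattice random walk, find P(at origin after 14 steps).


P = C(14,7)^2 / 4^14
= 3432^2 / 268435456
= 11778624 / 268435456
= 0.0439

0.0439


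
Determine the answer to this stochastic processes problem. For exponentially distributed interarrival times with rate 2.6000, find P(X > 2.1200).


P(X > t) = exp(-lambda * t)
= exp(-2.6000 * 2.1200)
= exp(-5.5120) = 0.0040

0.0040


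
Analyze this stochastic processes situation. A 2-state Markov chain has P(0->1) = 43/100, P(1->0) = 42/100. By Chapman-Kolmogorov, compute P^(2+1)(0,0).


P^3 = P^2 * P^1
Computing via matrix multiplication of the transition matrix.
Entry (0,0) of P^3 = 0.4958

0.4958


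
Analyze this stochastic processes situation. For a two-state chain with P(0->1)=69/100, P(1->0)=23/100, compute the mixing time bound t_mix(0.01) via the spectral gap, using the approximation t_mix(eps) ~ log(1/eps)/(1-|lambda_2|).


lambda_2 = |1 - p01 - p10| = |1 - 0.6900 - 0.2300| = 0.0800
t_mix ~ log(1/eps)/(1 - |lambda_2|)
= log(100)/(1 - 0.0800) = 4.6052/0.9200
= 5.0056

5.0056


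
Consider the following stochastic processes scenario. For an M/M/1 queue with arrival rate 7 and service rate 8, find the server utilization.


rho = lambda/mu
= 7/8
= 0.8750

0.8750


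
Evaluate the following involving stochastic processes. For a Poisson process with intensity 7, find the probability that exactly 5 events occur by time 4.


P(N(t)=k) = (lambda*t)^k * exp(-lambda*t) / k!
lambda*t = 28
= 28^5 * exp(-28) / 5!
= 17210368 * 6.9144e-13 / 120
= 9.9166e-08

9.9166e-08


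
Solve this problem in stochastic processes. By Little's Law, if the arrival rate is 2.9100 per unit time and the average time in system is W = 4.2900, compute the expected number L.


Little's Law: L = lambda * W
= 2.9100 * 4.2900
= 12.4839

12.4839


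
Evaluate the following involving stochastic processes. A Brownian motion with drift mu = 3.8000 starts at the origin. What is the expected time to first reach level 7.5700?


Expected first passage time = a/mu
= 7.5700/3.8000
= 1.9921

1.9921


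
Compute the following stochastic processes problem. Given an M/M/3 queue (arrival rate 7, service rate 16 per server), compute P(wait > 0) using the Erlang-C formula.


a = lambda/mu = 0.4375
rho = a/c = 0.1458
Erlang-C formula applied:
C(c,a) = 0.0105

0.0105


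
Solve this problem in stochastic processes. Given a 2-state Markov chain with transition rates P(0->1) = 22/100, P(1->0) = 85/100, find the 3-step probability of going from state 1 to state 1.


Computing P^3 by matrix multiplication.
P = [[0.7800, 0.2200], [0.8500, 0.1500]]
After raising P to the power 3:
P^3(1,1) = 0.2053

0.2053


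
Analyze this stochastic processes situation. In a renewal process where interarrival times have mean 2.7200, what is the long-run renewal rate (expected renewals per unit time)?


Long-run renewal rate = 1/E(X)
= 1/2.7200
= 0.3676

0.3676


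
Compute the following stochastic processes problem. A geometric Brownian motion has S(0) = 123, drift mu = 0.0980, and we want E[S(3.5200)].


E[S(t)] = S(0) * exp(mu * t)
= 123 * exp(0.0980 * 3.5200)
= 123 * 1.4119
= 173.6678

173.6678


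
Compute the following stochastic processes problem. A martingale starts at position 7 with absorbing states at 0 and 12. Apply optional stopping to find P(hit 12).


By optional stopping theorem: E(M at tau) = M(0) = 7
P(hit 12)*12 + P(hit 0)*0 = 7
P(hit 12) = (7 - 0)/(12 - 0) = 7/12 = 0.5833

0.5833


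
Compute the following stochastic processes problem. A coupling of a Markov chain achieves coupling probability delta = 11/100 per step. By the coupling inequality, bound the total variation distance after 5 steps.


TV distance bound <= (1-delta)^n
= (1 - 0.1100)^5
= 0.8900^5
= 0.5584

0.5584


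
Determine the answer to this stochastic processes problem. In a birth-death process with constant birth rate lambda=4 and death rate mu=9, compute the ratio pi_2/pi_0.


For birth-death process, pi_n/pi_0 = (lambda/mu)^n
= (4/9)^2
= 0.1975

0.1975


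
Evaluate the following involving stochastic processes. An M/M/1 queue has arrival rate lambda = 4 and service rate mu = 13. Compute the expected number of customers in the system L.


rho = 4/13 = 0.3077
L = rho/(1-rho)
= 0.3077/0.6923
= 0.4444

0.4444


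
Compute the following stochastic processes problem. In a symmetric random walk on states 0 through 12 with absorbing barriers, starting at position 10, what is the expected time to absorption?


For symmetric RW on 0,...,N with absorbing barriers, E(i) = i*(N-i)
E(10) = 10 * 2 = 20

20


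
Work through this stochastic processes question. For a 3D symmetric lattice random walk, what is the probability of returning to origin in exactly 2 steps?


P(return in 2 steps) = P(reverse first step) = 1/(2d)
= 1/6
= 0.1667

0.1667


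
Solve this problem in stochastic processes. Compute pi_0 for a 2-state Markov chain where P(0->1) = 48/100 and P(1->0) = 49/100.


Stationary distribution: pi_0 = p10/(p01+p10), pi_1 = p01/(p01+p10)
p01 = 0.4800, p10 = 0.4900
pi_0 = 0.5052

0.5052


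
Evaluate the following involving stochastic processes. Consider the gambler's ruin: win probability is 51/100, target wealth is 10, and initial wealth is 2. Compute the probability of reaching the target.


Gambler's ruin formula:
r = q/p = 0.4900/0.5100 = 0.9608
P(win) = (1 - r^i)/(1 - r^N)
= (1 - 0.9608^2)/(1 - 0.9608^10)
= 0.2332

0.2332


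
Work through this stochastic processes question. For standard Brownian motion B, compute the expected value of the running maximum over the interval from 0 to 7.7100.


E(max B(s)) = sqrt(2t/pi)
= sqrt(2*7.7100/pi)
= sqrt(4.9083)
= 2.2155

2.2155


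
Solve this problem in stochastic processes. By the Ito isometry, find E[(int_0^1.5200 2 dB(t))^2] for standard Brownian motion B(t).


By Ito isometry: E[(int f dB)^2] = int f^2 dt
= 2^2 * 1.5200
= 4 * 1.5200 = 6.0800

6.0800


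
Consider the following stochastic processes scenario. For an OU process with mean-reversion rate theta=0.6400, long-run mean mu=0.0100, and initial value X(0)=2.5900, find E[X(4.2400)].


E[X(t)] = mu + (X(0) - mu)*exp(-theta*t)
= 0.0100 + (2.5900 - 0.0100)*exp(-0.6400*4.2400)
= 0.0100 + 2.5800 * 0.0663
= 0.1810

0.1810


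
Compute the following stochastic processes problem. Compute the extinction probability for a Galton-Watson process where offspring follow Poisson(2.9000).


Since mu = 2.9000 > 1, extinction prob q < 1.
Solve s = exp(mu*(s-1)) iteratively.
q = 0.0668

0.0668


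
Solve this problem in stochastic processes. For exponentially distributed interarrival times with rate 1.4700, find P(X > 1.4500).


P(X > t) = exp(-lambda * t)
= exp(-1.4700 * 1.4500)
= exp(-2.1315) = 0.1187

0.1187


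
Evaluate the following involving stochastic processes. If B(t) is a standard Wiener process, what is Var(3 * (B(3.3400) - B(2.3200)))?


Var(alpha*(B(t)-B(s))) = alpha^2 * (t-s)
= 3^2 * (3.3400 - 2.3200)
= 9 * 1.0200
= 9.1800

9.1800


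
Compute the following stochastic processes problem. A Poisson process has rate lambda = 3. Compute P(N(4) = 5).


P(N(t)=k) = (lambda*t)^k * exp(-lambda*t) / k!
lambda*t = 12
= 12^5 * exp(-12) / 5!
= 248832 * 6.1442e-06 / 120
= 0.0127

0.0127


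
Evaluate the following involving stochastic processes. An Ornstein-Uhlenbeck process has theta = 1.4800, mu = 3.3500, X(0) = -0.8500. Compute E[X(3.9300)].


E[X(t)] = mu + (X(0) - mu)*exp(-theta*t)
= 3.3500 + (-0.8500 - 3.3500)*exp(-1.4800*3.9300)
= 3.3500 + -4.2000 * 0.0030
= 3.3375

3.3375


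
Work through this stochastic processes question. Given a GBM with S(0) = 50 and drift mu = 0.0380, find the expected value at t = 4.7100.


E[S(t)] = S(0) * exp(mu * t)
= 50 * exp(0.0380 * 4.7100)
= 50 * 1.1960
= 59.7998

59.7998


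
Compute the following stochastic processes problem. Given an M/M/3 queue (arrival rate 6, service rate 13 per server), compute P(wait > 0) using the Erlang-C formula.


a = lambda/mu = 0.4615
rho = a/c = 0.1538
Erlang-C formula applied:
C(c,a) = 0.0122

0.0122


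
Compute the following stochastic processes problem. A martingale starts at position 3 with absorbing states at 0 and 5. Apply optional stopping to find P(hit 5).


By optional stopping theorem: E(M at tau) = M(0) = 3
P(hit 5)*5 + P(hit 0)*0 = 3
P(hit 5) = (3 - 0)/(5 - 0) = 3/5 = 0.6000

0.6000


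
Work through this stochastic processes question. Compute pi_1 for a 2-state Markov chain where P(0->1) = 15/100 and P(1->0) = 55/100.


Stationary distribution: pi_0 = p10/(p01+p10), pi_1 = p01/(p01+p10)
p01 = 0.1500, p10 = 0.5500
pi_1 = 0.2143

0.2143


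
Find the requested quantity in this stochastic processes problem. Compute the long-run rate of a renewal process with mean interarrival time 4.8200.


Long-run renewal rate = 1/E(X)
= 1/4.8200
= 0.2075

0.2075


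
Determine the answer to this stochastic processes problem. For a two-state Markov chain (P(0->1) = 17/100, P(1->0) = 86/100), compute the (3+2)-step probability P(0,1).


P^5 = P^3 * P^2
Computing via matrix multiplication of the transition matrix.
Entry (0,1) of P^5 = 0.1650

0.1650


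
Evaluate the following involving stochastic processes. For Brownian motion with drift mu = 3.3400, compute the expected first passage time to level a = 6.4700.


Expected first passage time = a/mu
= 6.4700/3.3400
= 1.9371

1.9371


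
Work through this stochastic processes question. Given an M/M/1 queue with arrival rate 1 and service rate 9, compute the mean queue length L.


rho = 1/9 = 0.1111
L = rho/(1-rho)
= 0.1111/0.8889
= 0.1250

0.1250


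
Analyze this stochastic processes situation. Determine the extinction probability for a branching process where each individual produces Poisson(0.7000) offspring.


Since mu = 0.7000 <= 1, extinction probability = 1.

1.0000
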